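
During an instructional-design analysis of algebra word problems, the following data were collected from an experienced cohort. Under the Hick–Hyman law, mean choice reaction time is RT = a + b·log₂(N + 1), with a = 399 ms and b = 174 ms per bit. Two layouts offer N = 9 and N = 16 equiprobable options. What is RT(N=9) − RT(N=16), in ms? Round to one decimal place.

RT(9) = 399 + 174·log₂(10) = 399 + 174·3.3219 = 977.0106 ms.
RT(16) = 399 + 174·log₂(17) = 399 + 174·4.0875 = 1110.2250 ms.
Difference = 977.0106 − 1110.2250 = -133.2144 ≈ -133.2 ms.

-133.2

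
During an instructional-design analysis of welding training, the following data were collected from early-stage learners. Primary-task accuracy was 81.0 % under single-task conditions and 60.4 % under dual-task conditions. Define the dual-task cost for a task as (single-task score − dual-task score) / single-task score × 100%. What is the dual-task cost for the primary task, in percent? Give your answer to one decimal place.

25.4

Cost = (81.0 − 60.4) / 81.0 × 100%
     = 20.6000 / 81.0 × 100% = 25.4321%.
≈ 25.4%.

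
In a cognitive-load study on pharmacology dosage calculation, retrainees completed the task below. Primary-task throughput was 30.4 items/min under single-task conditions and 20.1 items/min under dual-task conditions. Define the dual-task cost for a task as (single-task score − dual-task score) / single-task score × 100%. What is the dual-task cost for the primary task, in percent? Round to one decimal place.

33.9

Cost = (30.4 − 20.1) / 30.4 × 100%
     = 10.3000 / 30.4 × 100% = 33.8816%.
≈ 33.9%.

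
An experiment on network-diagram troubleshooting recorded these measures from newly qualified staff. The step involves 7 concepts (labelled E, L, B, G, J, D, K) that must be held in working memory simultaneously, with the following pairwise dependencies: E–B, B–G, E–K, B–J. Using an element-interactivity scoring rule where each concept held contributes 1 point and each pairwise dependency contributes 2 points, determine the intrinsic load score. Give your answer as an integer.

15

Count of concepts held simultaneously: 7.
Count of pairwise dependencies listed: 4.
Element contribution: 7 × 1 = 7.
Interaction contribution: 4 × 2 = 8.
Intrinsic load = 7 + 8 = 15.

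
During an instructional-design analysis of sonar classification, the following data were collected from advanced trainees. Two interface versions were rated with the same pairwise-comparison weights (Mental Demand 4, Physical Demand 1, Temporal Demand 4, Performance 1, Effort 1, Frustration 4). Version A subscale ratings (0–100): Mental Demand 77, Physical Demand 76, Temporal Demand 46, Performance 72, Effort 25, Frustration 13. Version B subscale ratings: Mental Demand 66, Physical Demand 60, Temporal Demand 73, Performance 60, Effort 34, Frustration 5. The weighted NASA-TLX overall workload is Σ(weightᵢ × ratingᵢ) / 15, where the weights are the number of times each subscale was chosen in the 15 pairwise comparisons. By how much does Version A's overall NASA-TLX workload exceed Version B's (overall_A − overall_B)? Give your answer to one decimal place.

Version A weighted sum = 4·77 + 1·76 + 4·46 + 1·72 + 1·25 + 4·13 = 308 + 76 + 184 + 72 + 25 + 52 = 717; overall_A = 717/15 = 47.8000.
Version B weighted sum = 4·66 + 1·60 + 4·73 + 1·60 + 1·34 + 4·5 = 264 + 60 + 292 + 60 + 34 + 20 = 730; overall_B = 730/15 = 48.6667.
Difference = 47.8000 − 48.6667 = -0.8667 ≈ -0.9.

-0.9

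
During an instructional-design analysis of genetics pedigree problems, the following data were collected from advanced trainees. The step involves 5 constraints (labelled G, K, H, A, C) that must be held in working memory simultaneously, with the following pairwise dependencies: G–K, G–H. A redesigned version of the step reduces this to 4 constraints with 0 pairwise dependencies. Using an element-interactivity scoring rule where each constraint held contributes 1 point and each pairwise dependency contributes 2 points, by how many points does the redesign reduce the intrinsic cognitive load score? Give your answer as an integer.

5

Original: 5 × 1 + 2 × 2 = 5 + 4 = 9.
Redesigned: 4 × 1 + 0 × 2 = 4 + 0 = 4.
Reduction = 9 − 4 = 5.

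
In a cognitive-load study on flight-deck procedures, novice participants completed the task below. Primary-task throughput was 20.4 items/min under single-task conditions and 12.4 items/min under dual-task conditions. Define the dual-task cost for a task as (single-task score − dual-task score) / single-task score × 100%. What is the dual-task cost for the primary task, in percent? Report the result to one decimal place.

Cost = (20.4 − 12.4) / 20.4 × 100%
     = 8.0000 / 20.4 × 100% = 39.2157%.
≈ 39.2%.

39.2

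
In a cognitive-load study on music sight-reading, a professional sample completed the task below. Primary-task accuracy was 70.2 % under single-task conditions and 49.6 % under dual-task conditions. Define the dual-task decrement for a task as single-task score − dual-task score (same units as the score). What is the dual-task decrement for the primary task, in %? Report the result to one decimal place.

Decrement = 70.2 − 49.6 = 20.6000 % ≈ 20.6 %.

20.6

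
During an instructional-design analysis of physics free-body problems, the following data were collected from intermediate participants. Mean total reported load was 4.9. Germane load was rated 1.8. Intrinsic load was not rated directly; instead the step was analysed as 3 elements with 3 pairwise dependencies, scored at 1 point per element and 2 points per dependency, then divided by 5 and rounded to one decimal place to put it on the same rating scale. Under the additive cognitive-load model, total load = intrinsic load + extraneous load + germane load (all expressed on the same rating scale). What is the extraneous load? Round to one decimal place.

Intrinsic (element-interactivity): (3 × 1 + 3 × 2) / 5 = 9 / 5 = 1.8000 → 1.8.
extraneous load = total − intrinsic − germane
             = 4.9 − 1.8 − 1.8 = 1.3.

1.3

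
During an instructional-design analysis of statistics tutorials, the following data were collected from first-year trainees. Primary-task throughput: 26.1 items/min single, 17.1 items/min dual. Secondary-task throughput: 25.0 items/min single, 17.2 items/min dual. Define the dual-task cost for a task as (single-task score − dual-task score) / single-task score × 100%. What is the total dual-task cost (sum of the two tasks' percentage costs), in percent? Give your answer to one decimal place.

65.7

Primary cost = (26.1 − 17.1) / 26.1 × 100% = 34.4828%.
Secondary cost = (25.0 − 17.2) / 25.0 × 100% = 31.2000%.
Total = 34.4828% + 31.2000% = 65.6828% ≈ 65.7%.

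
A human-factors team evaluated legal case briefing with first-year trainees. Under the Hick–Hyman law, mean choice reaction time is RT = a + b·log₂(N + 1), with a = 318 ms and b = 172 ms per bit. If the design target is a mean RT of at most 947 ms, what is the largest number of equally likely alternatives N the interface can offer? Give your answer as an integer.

Set 318 + 172·log₂(N + 1) ≤ 947.
log₂(N + 1) ≤ (947 − 318) / 172 = 3.6570.
N + 1 ≤ 2^3.6570 = 12.6144.
N ≤ 11.6144, so the largest integer N is 11.

11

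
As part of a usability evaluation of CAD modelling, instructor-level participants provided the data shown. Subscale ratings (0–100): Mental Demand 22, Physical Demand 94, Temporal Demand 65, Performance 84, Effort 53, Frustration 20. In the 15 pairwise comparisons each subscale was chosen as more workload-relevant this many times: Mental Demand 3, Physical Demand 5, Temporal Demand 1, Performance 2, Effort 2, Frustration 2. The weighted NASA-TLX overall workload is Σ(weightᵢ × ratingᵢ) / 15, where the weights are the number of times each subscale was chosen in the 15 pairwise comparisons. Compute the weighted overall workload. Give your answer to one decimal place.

61.0

The tallies are the weights (they sum to 15).
Weighted sum = 3·22 + 5·94 + 1·65 + 2·84 + 2·53 + 2·20
            = 66 + 470 + 65 + 168 + 106 + 40 = 915.
Overall workload = 915 / 15 = 61.0000 ≈ 61.0.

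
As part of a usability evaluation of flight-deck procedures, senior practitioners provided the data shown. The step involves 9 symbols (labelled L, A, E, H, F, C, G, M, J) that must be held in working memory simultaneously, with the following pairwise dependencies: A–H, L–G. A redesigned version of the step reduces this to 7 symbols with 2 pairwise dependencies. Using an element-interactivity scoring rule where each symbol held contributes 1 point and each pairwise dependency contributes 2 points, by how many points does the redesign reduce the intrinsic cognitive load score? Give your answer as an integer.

Original: 9 × 1 + 2 × 2 = 9 + 4 = 13.
Redesigned: 7 × 1 + 2 × 2 = 7 + 4 = 11.
Reduction = 13 − 11 = 2.

2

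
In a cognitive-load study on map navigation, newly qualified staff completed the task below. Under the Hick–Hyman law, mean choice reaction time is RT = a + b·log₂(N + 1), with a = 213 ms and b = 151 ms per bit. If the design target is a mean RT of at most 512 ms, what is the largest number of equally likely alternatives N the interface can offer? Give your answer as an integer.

2

Set 213 + 151·log₂(N + 1) ≤ 512.
log₂(N + 1) ≤ (512 − 213) / 151 = 1.9801.
N + 1 ≤ 2^1.9801 = 3.9452.
N ≤ 2.9452, so the largest integer N is 2.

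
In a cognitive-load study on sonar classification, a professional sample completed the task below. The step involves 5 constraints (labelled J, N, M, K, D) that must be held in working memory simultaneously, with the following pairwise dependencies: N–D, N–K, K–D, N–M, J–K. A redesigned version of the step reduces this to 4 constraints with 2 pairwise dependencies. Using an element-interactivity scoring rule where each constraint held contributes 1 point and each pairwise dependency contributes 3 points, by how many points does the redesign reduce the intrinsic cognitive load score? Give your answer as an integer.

10

Original: 5 × 1 + 5 × 3 = 5 + 15 = 20.
Redesigned: 4 × 1 + 2 × 3 = 4 + 6 = 10.
Reduction = 20 − 10 = 10.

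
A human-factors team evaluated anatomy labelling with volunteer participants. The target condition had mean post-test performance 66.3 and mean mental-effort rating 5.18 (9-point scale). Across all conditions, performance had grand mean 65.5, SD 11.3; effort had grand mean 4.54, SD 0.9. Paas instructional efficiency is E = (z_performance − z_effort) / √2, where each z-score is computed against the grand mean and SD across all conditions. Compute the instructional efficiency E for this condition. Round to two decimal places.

-0.45

z_performance = (66.3 − 65.5) / 11.3 = 0.8000 / 11.3 = 0.0708.
z_effort = (5.18 − 4.54) / 0.9 = 0.6400 / 0.9 = 0.7111.
z_P − z_E = 0.0708 − 0.7111 = -0.6403.
E = -0.6403 / √2 = -0.6403 / 1.41421 = -0.4528 ≈ -0.45.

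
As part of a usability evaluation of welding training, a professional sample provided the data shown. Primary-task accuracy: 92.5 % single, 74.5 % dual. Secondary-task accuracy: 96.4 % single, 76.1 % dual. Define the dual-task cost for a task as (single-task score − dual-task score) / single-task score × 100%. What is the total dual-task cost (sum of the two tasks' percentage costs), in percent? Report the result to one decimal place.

Primary cost = (92.5 − 74.5) / 92.5 × 100% = 19.4595%.
Secondary cost = (96.4 − 76.1) / 96.4 × 100% = 21.0581%.
Total = 19.4595% + 21.0581% = 40.5176% ≈ 40.5%.

40.5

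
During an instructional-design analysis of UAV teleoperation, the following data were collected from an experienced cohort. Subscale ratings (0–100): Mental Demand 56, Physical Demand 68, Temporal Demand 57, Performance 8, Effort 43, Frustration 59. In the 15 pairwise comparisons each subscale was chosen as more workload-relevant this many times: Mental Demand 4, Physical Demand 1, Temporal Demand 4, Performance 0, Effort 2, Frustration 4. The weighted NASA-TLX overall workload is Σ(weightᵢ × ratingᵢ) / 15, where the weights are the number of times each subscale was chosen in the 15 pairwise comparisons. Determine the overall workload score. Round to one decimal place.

The tallies are the weights (they sum to 15).
Weighted sum = 4·56 + 1·68 + 4·57 + 0·8 + 2·43 + 4·59
            = 224 + 68 + 228 + 0 + 86 + 236 = 842.
Overall workload = 842 / 15 = 56.1333 ≈ 56.1.

56.1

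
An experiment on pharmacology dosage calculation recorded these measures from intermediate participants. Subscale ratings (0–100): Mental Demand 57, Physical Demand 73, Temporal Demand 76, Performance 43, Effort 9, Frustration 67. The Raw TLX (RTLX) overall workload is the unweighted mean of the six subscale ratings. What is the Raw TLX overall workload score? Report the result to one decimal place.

54.2

Sum of ratings = 57 + 73 + 76 + 43 + 9 + 67 = 325.
RTLX = 325 / 6 = 54.1667 ≈ 54.2.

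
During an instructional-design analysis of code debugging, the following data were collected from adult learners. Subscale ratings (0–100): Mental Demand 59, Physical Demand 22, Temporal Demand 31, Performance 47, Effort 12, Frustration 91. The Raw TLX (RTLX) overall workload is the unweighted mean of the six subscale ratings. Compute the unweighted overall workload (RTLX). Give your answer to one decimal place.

Sum of ratings = 59 + 22 + 31 + 47 + 12 + 91 = 262.
RTLX = 262 / 6 = 43.6667 ≈ 43.7.

43.7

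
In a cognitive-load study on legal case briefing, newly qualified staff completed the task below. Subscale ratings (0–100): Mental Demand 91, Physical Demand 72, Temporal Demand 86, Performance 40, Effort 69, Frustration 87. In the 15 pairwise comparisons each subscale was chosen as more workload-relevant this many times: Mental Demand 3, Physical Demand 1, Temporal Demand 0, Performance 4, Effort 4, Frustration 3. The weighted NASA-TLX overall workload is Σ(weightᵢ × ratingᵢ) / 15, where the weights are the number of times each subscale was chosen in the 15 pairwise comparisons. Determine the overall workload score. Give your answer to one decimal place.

69.5

The tallies are the weights (they sum to 15).
Weighted sum = 3·91 + 1·72 + 0·86 + 4·40 + 4·69 + 3·87
            = 273 + 72 + 0 + 160 + 276 + 261 = 1042.
Overall workload = 1042 / 15 = 69.4667 ≈ 69.5.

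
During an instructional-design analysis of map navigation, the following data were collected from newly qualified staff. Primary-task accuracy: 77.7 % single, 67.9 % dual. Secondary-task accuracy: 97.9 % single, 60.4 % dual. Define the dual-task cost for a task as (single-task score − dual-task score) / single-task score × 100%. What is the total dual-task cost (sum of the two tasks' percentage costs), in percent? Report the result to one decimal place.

Primary cost = (77.7 − 67.9) / 77.7 × 100% = 12.6126%.
Secondary cost = (97.9 − 60.4) / 97.9 × 100% = 38.3044%.
Total = 12.6126% + 38.3044% = 50.9170% ≈ 50.9%.

50.9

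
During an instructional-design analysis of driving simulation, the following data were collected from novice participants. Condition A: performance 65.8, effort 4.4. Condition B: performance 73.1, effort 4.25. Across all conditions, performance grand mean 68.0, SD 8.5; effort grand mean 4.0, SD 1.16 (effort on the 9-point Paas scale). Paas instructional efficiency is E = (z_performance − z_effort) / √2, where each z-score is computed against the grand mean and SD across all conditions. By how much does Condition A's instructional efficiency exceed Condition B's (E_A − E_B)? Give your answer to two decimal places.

Condition A: z_P = (65.8 − 68.0)/8.5 = -0.2588; z_E = (4.4 − 4.0)/1.16 = 0.3448; E_A = (-0.2588 − 0.3448)/√2 = -0.4268.
Condition B: z_P = (73.1 − 68.0)/8.5 = 0.6000; z_E = (4.25 − 4.0)/1.16 = 0.2155; E_B = (0.6000 − 0.2155)/√2 = 0.2719.
E_A − E_B = -0.4268 − 0.2719 = -0.6987 ≈ -0.70.

-0.70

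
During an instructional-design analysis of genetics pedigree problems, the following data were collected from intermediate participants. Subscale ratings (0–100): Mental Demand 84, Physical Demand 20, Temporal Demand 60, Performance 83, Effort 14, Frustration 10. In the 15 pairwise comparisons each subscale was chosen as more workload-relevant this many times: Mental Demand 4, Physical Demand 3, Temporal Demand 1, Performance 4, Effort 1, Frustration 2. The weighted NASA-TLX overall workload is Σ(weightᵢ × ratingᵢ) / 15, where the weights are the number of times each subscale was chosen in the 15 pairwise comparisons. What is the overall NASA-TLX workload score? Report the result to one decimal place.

The tallies are the weights (they sum to 15).
Weighted sum = 4·84 + 3·20 + 1·60 + 4·83 + 1·14 + 2·10
            = 336 + 60 + 60 + 332 + 14 + 20 = 822.
Overall workload = 822 / 15 = 54.8000 ≈ 54.8.

54.8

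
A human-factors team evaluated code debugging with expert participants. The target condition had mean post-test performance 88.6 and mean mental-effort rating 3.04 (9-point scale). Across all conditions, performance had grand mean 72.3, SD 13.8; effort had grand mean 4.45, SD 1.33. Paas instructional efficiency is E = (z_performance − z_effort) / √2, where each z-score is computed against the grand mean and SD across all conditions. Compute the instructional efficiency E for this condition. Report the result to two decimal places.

1.58

z_performance = (88.6 − 72.3) / 13.8 = 16.3000 / 13.8 = 1.1812.
z_effort = (3.04 − 4.45) / 1.33 = -1.4100 / 1.33 = -1.0602.
z_P − z_E = 1.1812 − (-1.0602) = 2.2414.
E = 2.2414 / √2 = 2.2414 / 1.41421 = 1.5849 ≈ 1.58.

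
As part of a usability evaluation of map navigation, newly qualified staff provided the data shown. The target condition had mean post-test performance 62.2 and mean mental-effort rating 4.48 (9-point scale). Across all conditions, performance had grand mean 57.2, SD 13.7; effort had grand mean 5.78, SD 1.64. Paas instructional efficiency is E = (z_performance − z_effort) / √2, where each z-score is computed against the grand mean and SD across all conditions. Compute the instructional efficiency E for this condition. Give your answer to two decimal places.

0.82

z_performance = (62.2 − 57.2) / 13.7 = 5.0000 / 13.7 = 0.3650.
z_effort = (4.48 − 5.78) / 1.64 = -1.3000 / 1.64 = -0.7927.
z_P − z_E = 0.3650 − (-0.7927) = 1.1577.
E = 1.1577 / √2 = 1.1577 / 1.41421 = 0.8186 ≈ 0.82.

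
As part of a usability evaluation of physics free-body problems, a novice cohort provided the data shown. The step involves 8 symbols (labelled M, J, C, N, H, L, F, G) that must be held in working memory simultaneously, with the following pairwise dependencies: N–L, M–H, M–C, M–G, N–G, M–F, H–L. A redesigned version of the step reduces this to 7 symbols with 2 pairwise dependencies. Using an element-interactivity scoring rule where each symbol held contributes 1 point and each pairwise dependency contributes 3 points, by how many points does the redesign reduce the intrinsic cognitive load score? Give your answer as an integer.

16

Original: 8 × 1 + 7 × 3 = 8 + 21 = 29.
Redesigned: 7 × 1 + 2 × 3 = 7 + 6 = 13.
Reduction = 29 − 13 = 16.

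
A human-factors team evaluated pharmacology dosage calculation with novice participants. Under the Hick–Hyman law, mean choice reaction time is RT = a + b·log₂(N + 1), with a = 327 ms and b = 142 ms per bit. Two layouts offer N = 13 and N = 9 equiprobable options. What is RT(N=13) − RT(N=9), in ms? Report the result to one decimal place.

68.9

RT(13) = 327 + 142·log₂(14) = 327 + 142·3.8074 = 867.6508 ms.
RT(9) = 327 + 142·log₂(10) = 327 + 142·3.3219 = 798.7098 ms.
Difference = 867.6508 − 798.7098 = 68.9410 ≈ 68.9 ms.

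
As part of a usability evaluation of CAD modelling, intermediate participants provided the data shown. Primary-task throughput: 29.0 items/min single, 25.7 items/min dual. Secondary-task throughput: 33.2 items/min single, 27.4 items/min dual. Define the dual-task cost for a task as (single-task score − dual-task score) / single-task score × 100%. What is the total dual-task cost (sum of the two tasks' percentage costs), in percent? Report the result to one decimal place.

28.8

Primary cost = (29.0 − 25.7) / 29.0 × 100% = 11.3793%.
Secondary cost = (33.2 − 27.4) / 33.2 × 100% = 17.4699%.
Total = 11.3793% + 17.4699% = 28.8492% ≈ 28.8%.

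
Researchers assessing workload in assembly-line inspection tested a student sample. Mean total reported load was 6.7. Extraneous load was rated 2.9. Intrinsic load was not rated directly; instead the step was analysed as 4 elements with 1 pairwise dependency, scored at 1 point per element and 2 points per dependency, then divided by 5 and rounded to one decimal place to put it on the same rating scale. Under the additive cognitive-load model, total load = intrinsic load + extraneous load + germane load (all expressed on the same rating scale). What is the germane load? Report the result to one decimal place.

2.6

Intrinsic (element-interactivity): (4 × 1 + 1 × 2) / 5 = 6 / 5 = 1.2000 → 1.2.
germane load = total − intrinsic − extraneous
             = 6.7 − 1.2 − 2.9 = 2.6.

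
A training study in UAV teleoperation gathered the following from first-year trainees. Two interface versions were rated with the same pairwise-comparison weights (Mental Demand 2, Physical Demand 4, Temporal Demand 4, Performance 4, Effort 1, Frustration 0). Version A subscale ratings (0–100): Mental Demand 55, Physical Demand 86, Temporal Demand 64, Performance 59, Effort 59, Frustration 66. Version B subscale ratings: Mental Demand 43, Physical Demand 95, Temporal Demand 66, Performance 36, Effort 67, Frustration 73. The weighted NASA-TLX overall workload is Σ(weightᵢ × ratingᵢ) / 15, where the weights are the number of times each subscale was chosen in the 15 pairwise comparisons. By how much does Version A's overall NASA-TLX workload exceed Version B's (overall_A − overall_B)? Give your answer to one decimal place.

Version A weighted sum = 2·55 + 4·86 + 4·64 + 4·59 + 1·59 + 0·66 = 110 + 344 + 256 + 236 + 59 + 0 = 1005; overall_A = 1005/15 = 67.0000.
Version B weighted sum = 2·43 + 4·95 + 4·66 + 4·36 + 1·67 + 0·73 = 86 + 380 + 264 + 144 + 67 + 0 = 941; overall_B = 941/15 = 62.7333.
Difference = 67.0000 − 62.7333 = 4.2667 ≈ 4.3.

4.3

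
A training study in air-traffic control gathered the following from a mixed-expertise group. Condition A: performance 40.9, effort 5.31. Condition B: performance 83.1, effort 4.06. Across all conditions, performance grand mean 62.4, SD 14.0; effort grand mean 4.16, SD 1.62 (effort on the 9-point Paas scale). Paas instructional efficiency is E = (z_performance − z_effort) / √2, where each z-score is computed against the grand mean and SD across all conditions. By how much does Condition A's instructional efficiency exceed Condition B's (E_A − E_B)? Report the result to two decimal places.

Condition A: z_P = (40.9 − 62.4)/14.0 = -1.5357; z_E = (5.31 − 4.16)/1.62 = 0.7099; E_A = (-1.5357 − 0.7099)/√2 = -1.5879.
Condition B: z_P = (83.1 − 62.4)/14.0 = 1.4786; z_E = (4.06 − 4.16)/1.62 = -0.0617; E_B = (1.4786 − (-0.0617))/√2 = 1.0892.
E_A − E_B = -1.5879 − 1.0892 = -2.6771 ≈ -2.68.

-2.68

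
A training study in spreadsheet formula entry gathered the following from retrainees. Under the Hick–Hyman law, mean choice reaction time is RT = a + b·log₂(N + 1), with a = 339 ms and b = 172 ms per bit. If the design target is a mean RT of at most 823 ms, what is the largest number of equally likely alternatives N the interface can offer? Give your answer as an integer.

Set 339 + 172·log₂(N + 1) ≤ 823.
log₂(N + 1) ≤ (823 − 339) / 172 = 2.8140.
N + 1 ≤ 2^2.8140 = 7.0323.
N ≤ 6.0323, so the largest integer N is 6.

6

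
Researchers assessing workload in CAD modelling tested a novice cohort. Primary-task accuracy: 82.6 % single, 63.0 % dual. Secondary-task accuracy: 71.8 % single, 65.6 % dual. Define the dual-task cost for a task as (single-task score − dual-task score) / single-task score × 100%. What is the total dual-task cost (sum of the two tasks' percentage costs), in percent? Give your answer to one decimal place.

32.4

Primary cost = (82.6 − 63.0) / 82.6 × 100% = 23.7288%.
Secondary cost = (71.8 − 65.6) / 71.8 × 100% = 8.6351%.
Total = 23.7288% + 8.6351% = 32.3639% ≈ 32.4%.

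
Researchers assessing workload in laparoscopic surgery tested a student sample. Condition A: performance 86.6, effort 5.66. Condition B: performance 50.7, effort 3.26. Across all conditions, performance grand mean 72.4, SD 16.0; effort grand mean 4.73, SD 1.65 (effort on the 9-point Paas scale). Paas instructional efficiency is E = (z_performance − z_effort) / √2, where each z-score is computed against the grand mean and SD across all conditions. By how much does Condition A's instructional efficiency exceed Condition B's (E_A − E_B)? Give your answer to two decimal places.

0.56

Condition A: z_P = (86.6 − 72.4)/16.0 = 0.8875; z_E = (5.66 − 4.73)/1.65 = 0.5636; E_A = (0.8875 − 0.5636)/√2 = 0.2290.
Condition B: z_P = (50.7 − 72.4)/16.0 = -1.3563; z_E = (3.26 − 4.73)/1.65 = -0.8909; E_B = (-1.3563 − (-0.8909))/√2 = -0.3291.
E_A − E_B = 0.2290 − (-0.3291) = 0.5581 ≈ 0.56.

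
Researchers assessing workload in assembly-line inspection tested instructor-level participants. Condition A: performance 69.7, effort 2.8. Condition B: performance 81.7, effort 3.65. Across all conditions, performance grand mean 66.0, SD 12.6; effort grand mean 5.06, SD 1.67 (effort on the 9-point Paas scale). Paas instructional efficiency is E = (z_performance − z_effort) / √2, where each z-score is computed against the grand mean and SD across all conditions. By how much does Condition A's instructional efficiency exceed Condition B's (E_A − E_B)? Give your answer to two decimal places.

-0.31

Condition A: z_P = (69.7 − 66.0)/12.6 = 0.2937; z_E = (2.8 − 5.06)/1.67 = -1.3533; E_A = (0.2937 − (-1.3533))/√2 = 1.1646.
Condition B: z_P = (81.7 − 66.0)/12.6 = 1.2460; z_E = (3.65 − 5.06)/1.67 = -0.8443; E_B = (1.2460 − (-0.8443))/√2 = 1.4781.
E_A − E_B = 1.1646 − 1.4781 = -0.3135 ≈ -0.31.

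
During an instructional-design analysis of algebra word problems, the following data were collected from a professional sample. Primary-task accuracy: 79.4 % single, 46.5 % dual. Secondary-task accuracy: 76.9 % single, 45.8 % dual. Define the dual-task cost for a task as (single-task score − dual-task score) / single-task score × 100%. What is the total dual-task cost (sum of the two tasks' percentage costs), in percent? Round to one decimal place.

81.9

Primary cost = (79.4 − 46.5) / 79.4 × 100% = 41.4358%.
Secondary cost = (76.9 − 45.8) / 76.9 × 100% = 40.4421%.
Total = 41.4358% + 40.4421% = 81.8779% ≈ 81.9%.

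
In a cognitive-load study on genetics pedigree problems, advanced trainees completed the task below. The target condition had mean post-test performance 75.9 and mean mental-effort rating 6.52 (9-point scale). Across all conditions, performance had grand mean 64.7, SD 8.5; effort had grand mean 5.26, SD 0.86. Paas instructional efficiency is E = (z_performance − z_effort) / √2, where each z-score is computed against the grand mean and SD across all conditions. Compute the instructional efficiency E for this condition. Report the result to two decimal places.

-0.10

z_performance = (75.9 − 64.7) / 8.5 = 11.2000 / 8.5 = 1.3176.
z_effort = (6.52 − 5.26) / 0.86 = 1.2600 / 0.86 = 1.4651.
z_P − z_E = 1.3176 − 1.4651 = -0.1475.
E = -0.1475 / √2 = -0.1475 / 1.41421 = -0.1043 ≈ -0.10.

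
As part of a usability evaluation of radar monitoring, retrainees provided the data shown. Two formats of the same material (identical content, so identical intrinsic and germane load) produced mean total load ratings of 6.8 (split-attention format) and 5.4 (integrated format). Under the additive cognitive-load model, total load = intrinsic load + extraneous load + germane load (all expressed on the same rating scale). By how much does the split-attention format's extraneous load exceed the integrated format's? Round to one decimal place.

Intrinsic and germane load are equal across formats, so the difference in total load equals the difference in extraneous load.
Extraneous-load difference = 6.8 − 5.4 = 1.4.

1.4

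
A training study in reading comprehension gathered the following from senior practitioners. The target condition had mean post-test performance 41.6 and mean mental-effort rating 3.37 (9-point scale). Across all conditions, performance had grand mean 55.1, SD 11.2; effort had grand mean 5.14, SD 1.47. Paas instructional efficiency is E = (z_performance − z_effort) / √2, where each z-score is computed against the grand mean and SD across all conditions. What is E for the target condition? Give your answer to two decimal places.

0.00

z_performance = (41.6 − 55.1) / 11.2 = -13.5000 / 11.2 = -1.2054.
z_effort = (3.37 − 5.14) / 1.47 = -1.7700 / 1.47 = -1.2041.
z_P − z_E = -1.2054 − (-1.2041) = -0.0013.
E = -0.0013 / √2 = -0.0013 / 1.41421 = -0.0009 ≈ 0.00.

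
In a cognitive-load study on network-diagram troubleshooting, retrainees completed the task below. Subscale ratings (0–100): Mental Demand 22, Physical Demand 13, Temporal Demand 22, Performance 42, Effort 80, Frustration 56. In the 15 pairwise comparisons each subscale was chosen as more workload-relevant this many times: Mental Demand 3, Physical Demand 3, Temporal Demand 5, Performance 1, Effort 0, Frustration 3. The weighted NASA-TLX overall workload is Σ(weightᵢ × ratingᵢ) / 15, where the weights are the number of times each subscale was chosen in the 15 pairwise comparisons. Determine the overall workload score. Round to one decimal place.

The tallies are the weights (they sum to 15).
Weighted sum = 3·22 + 3·13 + 5·22 + 1·42 + 0·80 + 3·56
            = 66 + 39 + 110 + 42 + 0 + 168 = 425.
Overall workload = 425 / 15 = 28.3333 ≈ 28.3.

28.3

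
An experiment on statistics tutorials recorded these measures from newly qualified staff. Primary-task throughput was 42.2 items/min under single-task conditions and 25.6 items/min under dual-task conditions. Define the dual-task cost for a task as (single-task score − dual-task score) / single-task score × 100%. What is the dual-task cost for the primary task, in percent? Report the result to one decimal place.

39.3

Cost = (42.2 − 25.6) / 42.2 × 100%
     = 16.6000 / 42.2 × 100% = 39.3365%.
≈ 39.3%.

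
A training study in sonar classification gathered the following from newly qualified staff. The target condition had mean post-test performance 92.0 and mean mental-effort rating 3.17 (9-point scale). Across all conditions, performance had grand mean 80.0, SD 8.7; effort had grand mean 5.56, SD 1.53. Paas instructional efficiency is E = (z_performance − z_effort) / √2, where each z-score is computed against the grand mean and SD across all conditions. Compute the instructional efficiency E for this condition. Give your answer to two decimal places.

z_performance = (92.0 − 80.0) / 8.7 = 12.0000 / 8.7 = 1.3793.
z_effort = (3.17 − 5.56) / 1.53 = -2.3900 / 1.53 = -1.5621.
z_P − z_E = 1.3793 − (-1.5621) = 2.9414.
E = 2.9414 / √2 = 2.9414 / 1.41421 = 2.0799 ≈ 2.08.

2.08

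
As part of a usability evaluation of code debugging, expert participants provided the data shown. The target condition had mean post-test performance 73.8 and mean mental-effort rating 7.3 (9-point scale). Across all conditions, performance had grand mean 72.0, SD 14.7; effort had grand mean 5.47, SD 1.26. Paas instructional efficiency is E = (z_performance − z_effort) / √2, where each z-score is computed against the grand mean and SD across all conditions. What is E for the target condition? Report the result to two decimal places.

z_performance = (73.8 − 72.0) / 14.7 = 1.8000 / 14.7 = 0.1224.
z_effort = (7.3 − 5.47) / 1.26 = 1.8300 / 1.26 = 1.4524.
z_P − z_E = 0.1224 − 1.4524 = -1.3300.
E = -1.3300 / √2 = -1.3300 / 1.41421 = -0.9405 ≈ -0.94.

-0.94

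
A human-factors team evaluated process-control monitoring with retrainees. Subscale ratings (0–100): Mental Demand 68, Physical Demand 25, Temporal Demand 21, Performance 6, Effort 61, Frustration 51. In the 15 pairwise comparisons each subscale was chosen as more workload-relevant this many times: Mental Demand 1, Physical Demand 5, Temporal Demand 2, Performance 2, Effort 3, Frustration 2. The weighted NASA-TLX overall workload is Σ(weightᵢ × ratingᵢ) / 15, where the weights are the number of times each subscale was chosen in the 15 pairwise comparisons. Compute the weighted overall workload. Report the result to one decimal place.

35.5

The tallies are the weights (they sum to 15).
Weighted sum = 1·68 + 5·25 + 2·21 + 2·6 + 3·61 + 2·51
            = 68 + 125 + 42 + 12 + 183 + 102 = 532.
Overall workload = 532 / 15 = 35.4667 ≈ 35.5.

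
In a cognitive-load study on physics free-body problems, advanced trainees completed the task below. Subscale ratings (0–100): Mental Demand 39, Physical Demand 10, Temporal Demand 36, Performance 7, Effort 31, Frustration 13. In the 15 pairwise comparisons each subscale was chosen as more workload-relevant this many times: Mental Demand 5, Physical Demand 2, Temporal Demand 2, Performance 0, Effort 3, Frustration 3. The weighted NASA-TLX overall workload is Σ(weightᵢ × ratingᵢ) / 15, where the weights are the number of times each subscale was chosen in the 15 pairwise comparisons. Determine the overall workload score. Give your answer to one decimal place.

The tallies are the weights (they sum to 15).
Weighted sum = 5·39 + 2·10 + 2·36 + 0·7 + 3·31 + 3·13
            = 195 + 20 + 72 + 0 + 93 + 39 = 419.
Overall workload = 419 / 15 = 27.9333 ≈ 27.9.

27.9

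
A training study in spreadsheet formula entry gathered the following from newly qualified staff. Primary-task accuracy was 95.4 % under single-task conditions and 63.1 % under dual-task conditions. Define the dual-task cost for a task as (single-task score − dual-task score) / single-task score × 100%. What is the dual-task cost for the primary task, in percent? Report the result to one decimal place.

Cost = (95.4 − 63.1) / 95.4 × 100%
     = 32.3000 / 95.4 × 100% = 33.8574%.
≈ 33.9%.

33.9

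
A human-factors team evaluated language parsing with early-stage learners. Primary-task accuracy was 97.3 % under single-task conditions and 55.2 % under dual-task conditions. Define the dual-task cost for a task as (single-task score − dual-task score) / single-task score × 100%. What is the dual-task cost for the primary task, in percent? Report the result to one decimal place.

Cost = (97.3 − 55.2) / 97.3 × 100%
     = 42.1000 / 97.3 × 100% = 43.2682%.
≈ 43.3%.

43.3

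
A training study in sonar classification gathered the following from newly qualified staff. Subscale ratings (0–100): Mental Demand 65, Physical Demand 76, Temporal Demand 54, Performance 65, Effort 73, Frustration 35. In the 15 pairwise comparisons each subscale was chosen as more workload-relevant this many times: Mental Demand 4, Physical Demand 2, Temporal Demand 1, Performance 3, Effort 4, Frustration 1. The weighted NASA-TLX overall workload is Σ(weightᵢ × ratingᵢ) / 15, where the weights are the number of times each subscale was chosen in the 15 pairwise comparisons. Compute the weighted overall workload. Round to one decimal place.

The tallies are the weights (they sum to 15).
Weighted sum = 4·65 + 2·76 + 1·54 + 3·65 + 4·73 + 1·35
            = 260 + 152 + 54 + 195 + 292 + 35 = 988.
Overall workload = 988 / 15 = 65.8667 ≈ 65.9.

65.9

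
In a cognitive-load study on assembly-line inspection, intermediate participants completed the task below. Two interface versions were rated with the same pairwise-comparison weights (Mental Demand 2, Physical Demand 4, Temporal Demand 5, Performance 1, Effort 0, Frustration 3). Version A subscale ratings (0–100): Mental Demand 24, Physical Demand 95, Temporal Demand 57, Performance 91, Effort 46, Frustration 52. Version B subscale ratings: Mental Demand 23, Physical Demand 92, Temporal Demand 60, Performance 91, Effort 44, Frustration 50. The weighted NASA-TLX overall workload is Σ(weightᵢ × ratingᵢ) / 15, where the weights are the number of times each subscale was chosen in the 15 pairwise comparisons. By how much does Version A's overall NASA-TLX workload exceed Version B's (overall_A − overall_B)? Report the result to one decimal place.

Version A weighted sum = 2·24 + 4·95 + 5·57 + 1·91 + 0·46 + 3·52 = 48 + 380 + 285 + 91 + 0 + 156 = 960; overall_A = 960/15 = 64.0000.
Version B weighted sum = 2·23 + 4·92 + 5·60 + 1·91 + 0·44 + 3·50 = 46 + 368 + 300 + 91 + 0 + 150 = 955; overall_B = 955/15 = 63.6667.
Difference = 64.0000 − 63.6667 = 0.3333 ≈ 0.3.

0.3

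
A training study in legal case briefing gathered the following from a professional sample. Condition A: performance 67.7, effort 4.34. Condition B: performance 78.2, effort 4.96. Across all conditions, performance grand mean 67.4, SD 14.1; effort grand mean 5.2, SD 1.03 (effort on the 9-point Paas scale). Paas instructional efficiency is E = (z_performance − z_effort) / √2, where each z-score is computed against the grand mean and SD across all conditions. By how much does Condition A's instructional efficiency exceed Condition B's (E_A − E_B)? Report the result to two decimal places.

-0.10

Condition A: z_P = (67.7 − 67.4)/14.1 = 0.0213; z_E = (4.34 − 5.2)/1.03 = -0.8350; E_A = (0.0213 − (-0.8350))/√2 = 0.6055.
Condition B: z_P = (78.2 − 67.4)/14.1 = 0.7660; z_E = (4.96 − 5.2)/1.03 = -0.2330; E_B = (0.7660 − (-0.2330))/√2 = 0.7064.
E_A − E_B = 0.6055 − 0.7064 = -0.1009 ≈ -0.10.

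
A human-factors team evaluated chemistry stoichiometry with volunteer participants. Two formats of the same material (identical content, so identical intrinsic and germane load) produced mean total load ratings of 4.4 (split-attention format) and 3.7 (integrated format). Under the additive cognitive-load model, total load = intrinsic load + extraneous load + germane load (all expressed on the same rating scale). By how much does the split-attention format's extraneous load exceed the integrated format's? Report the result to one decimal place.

Intrinsic and germane load are equal across formats, so the difference in total load equals the difference in extraneous load.
Extraneous-load difference = 4.4 − 3.7 = 0.7.

0.7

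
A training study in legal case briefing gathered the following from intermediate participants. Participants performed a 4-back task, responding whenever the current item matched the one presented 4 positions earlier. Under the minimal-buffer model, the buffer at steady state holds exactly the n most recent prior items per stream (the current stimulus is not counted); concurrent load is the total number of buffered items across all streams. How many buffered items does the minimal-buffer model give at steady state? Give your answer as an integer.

The buffer holds the 4 most recent prior items.
Steady-state concurrent load = 4 items.

4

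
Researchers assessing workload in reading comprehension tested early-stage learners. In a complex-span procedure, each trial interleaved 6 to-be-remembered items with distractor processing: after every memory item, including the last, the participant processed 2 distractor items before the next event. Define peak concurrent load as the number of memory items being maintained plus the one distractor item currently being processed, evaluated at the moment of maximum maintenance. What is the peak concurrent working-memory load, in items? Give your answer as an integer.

7

Maintenance is greatest during the distractor(s) after memory item 6: all 6 memory items are being held.
One distractor item is concurrently being processed.
Peak concurrent load = 6 + 1 = 7 items.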